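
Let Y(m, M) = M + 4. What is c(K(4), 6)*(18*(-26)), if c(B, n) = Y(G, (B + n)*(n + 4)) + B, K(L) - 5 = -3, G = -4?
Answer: -40248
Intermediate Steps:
K(L) = 2 (K(L) = 5 - 3 = 2)
Y(m, M) = 4 + M
c(B, n) = 4 + B + (4 + n)*(B + n) (c(B, n) = (4 + (B + n)*(n + 4)) + B = (4 + (B + n)*(4 + n)) + B = (4 + (4 + n)*(B + n)) + B = 4 + B + (4 + n)*(B + n))
c(K(4), 6)*(18*(-26)) = (4 + 6² + 4*6 + 5*2 + 2*6)*(18*(-26)) = (4 + 36 + 24 + 10 + 12)*(-468) = 86*(-468) = -40248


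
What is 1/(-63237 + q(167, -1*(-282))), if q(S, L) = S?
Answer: -1/63070 ≈ -1.5855e-5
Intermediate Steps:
1/(-63237 + q(167, -1*(-282))) = 1/(-63237 + 167) = 1/(-63070) = -1/63070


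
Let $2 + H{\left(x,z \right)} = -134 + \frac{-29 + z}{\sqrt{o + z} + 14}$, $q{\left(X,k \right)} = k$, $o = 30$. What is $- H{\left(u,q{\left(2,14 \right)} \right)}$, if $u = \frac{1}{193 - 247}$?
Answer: $\frac{10441}{76} - \frac{15 \sqrt{11}}{76} \approx 136.73$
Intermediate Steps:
$u = - \frac{1}{54}$ ($u = \frac{1}{-54} = - \frac{1}{54} \approx -0.018519$)
$H{\left(x,z \right)} = -136 + \frac{-29 + z}{14 + \sqrt{30 + z}}$ ($H{\left(x,z \right)} = -2 + \left(-134 + \frac{-29 + z}{\sqrt{30 + z} + 14}\right) = -2 + \left(-134 + \frac{-29 + z}{14 + \sqrt{30 + z}}\right) = -136 + \frac{-29 + z}{14 + \sqrt{30 + z}}$)
$- H{\left(u,q{\left(2,14 \right)} \right)} = - \frac{-1933 + 14 - 136 \sqrt{30 + 14}}{14 + \sqrt{30 + 14}} = - \frac{-1933 + 14 - 136 \sqrt{44}}{14 + \sqrt{44}} = - \frac{-1933 + 14 - 136 \cdot 2 \sqrt{11}}{14 + 2 \sqrt{11}} = - \frac{-1933 + 14 - 272 \sqrt{11}}{14 + 2 \sqrt{11}} = - \frac{-1919 - 272 \sqrt{11}}{14 + 2 \sqrt{11}}$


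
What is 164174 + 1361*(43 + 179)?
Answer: 466316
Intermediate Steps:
164174 + 1361*(43 + 179) = 164174 + 1361*222 = 164174 + 302142 = 466316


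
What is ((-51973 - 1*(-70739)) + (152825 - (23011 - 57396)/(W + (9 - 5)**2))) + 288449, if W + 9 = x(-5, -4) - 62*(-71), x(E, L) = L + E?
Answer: 404842077/880 ≈ 4.6005e+5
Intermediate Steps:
x(E, L) = E + L
W = 4384 (W = -9 + ((-5 - 4) - 62*(-71)) = -9 + (-9 + 4402) = -9 + 4393 = 4384)
((-51973 - 1*(-70739)) + (152825 - (23011 - 57396)/(W + (9 - 5)**2))) + 288449 = ((-51973 - 1*(-70739)) + (152825 - (23011 - 57396)/(4384 + (9 - 5)**2))) + 288449 = ((-51973 + 70739) + (152825 - (-34385)/(4384 + 4**2))) + 288449 = (18766 + (152825 - (-34385)/(4384 + 16))) + 288449 = (18766 + (152825 - (-34385)/4400)) + 288449 = (18766 + (152825 - 1*(-6877/880))) + 288449 = (18766 + (152825 + 6877/880)) + 288449 = (18766 + 134492877/880) + 288449 = 151006957/880 + 288449 = 404842077/880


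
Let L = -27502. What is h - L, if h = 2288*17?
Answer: 66398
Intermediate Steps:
h = 38896
h - L = 38896 - 1*(-27502) = 38896 + 27502 = 66398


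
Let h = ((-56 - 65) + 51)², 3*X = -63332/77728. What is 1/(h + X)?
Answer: 58296/285634567 ≈ 0.00020409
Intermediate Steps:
X = -15833/58296 (X = (-63332/77728)/3 = (-63332*1/77728)/3 = (⅓)*(-15833/19432) = -15833/58296 ≈ -0.27160)
h = 4900 (h = (-121 + 51)² = (-70)² = 4900)
1/(h + X) = 1/(4900 - 15833/58296) = 1/(285634567/58296) = 58296/285634567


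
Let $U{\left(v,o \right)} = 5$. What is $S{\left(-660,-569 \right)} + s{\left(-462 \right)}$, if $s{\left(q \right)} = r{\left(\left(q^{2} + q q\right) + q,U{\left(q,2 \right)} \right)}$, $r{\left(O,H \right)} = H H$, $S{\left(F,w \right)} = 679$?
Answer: $704$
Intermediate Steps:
$r{\left(O,H \right)} = H^{2}$
$s{\left(q \right)} = 25$ ($s{\left(q \right)} = 5^{2} = 25$)
$S{\left(-660,-569 \right)} + s{\left(-462 \right)} = 679 + 25 = 704$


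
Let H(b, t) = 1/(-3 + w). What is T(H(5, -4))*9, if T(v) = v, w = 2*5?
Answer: 9/7 ≈ 1.2857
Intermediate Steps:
w = 10
H(b, t) = ⅐ (H(b, t) = 1/(-3 + 10) = 1/7 = ⅐)
T(H(5, -4))*9 = (⅐)*9 = 9/7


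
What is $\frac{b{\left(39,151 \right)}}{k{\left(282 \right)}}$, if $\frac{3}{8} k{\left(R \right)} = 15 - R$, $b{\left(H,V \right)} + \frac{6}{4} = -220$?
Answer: $\frac{443}{1424} \approx 0.3111$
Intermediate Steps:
$b{\left(H,V \right)} = - \frac{443}{2}$ ($b{\left(H,V \right)} = - \frac{3}{2} - 220 = - \frac{443}{2}$)
$k{\left(R \right)} = 40 - \frac{8 R}{3}$ ($k{\left(R \right)} = \frac{8 \left(15 - R\right)}{3} = 40 - \frac{8 R}{3}$)
$\frac{b{\left(39,151 \right)}}{k{\left(282 \right)}} = - \frac{443}{2 \left(40 - 752\right)} = - \frac{443}{2 \left(-712\right)} = \left(- \frac{443}{2}\right) \left(- \frac{1}{712}\right) = \frac{443}{1424}$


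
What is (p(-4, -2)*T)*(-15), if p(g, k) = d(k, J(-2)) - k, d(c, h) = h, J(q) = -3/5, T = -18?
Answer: 378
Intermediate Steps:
J(q) = -⅗ (J(q) = -3*⅕ = -⅗)
p(g, k) = -⅗ - k
(p(-4, -2)*T)*(-15) = ((-⅗ - 1*(-2))*(-18))*(-15) = ((-⅗ + 2)*(-18))*(-15) = ((7/5)*(-18))*(-15) = -126/5*(-15) = 378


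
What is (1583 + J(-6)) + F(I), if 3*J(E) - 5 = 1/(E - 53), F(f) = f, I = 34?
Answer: 95501/59 ≈ 1618.7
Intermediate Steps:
J(E) = 5/3 + 1/(3*(-53 + E)) (J(E) = 5/3 + 1/(3*(E - 53)) = 5/3 + 1/(3*(-53 + E)))
(1583 + J(-6)) + F(I) = (1583 + (-264 + 5*(-6))/(3*(-53 - 6))) + 34 = (1583 + (1/3)*(-264 - 30)/(-59)) + 34 = (1583 + (1/3)*(-1/59)*(-294)) + 34 = (1583 + 98/59) + 34 = 93495/59 + 34 = 95501/59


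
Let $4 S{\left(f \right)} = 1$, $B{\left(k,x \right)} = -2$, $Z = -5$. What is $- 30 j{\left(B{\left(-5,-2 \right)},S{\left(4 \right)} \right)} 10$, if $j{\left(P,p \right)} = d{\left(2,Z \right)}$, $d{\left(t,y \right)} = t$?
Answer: $-600$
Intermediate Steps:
$S{\left(f \right)} = \frac{1}{4}$ ($S{\left(f \right)} = \frac{1}{4} \cdot 1 = \frac{1}{4}$)
$j{\left(P,p \right)} = 2$
$- 30 j{\left(B{\left(-5,-2 \right)},S{\left(4 \right)} \right)} 10 = \left(-30\right) 2 \cdot 10 = \left(-60\right) 10 = -600$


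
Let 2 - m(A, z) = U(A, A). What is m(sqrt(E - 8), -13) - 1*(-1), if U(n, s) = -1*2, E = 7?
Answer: 5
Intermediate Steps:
U(n, s) = -2
m(A, z) = 4 (m(A, z) = 2 - 1*(-2) = 2 + 2 = 4)
m(sqrt(E - 8), -13) - 1*(-1) = 4 - 1*(-1) = 4 + 1 = 5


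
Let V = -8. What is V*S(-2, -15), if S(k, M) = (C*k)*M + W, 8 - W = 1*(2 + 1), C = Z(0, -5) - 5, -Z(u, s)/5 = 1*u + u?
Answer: 1160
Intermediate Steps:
Z(u, s) = -10*u (Z(u, s) = -5*(1*u + u) = -5*(u + u) = -10*u)
C = -5 (C = -10*0 - 5 = 0 - 5 = -5)
W = 5 (W = 8 - (2 + 1) = 8 - 3 = 5)
S(k, M) = 5 - 5*M*k (S(k, M) = (-5*k)*M + 5 = -5*M*k + 5 = 5 - 5*M*k)
V*S(-2, -15) = -8*(5 - 5*(-15)*(-2)) = -8*(5 - 150) = -8*(-145) = 1160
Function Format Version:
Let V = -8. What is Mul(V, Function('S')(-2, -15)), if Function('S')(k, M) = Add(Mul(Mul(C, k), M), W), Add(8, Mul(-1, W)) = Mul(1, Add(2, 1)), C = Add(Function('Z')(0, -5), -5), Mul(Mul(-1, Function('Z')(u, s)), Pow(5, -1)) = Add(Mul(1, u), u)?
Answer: 1160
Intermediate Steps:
Function('Z')(u, s) = Mul(-10, u) (Function('Z')(u, s) = Mul(-5, Add(Mul(1, u), u)) = Mul(-5, Add(u, u)) = Mul(-5, Mul(2, u)) = Mul(-10, u))
C = -5 (C = Add(Mul(-10, 0), -5) = Add(0, -5) = -5)
W = 5 (W = Add(8, Mul(-1, Mul(1, Add(2, 1)))) = Add(8, Mul(-1, Mul(1, 3))) = Add(8, Mul(-1, 3)) = Add(8, -3) = 5)
Function('S')(k, M) = Add(5, Mul(-5, M, k)) (Function('S')(k, M) = Add(Mul(Mul(-5, k), M), 5) = Add(Mul(-5, M, k), 5) = Add(5, Mul(-5, M, k)))
Mul(V, Function('S')(-2, -15)) = Mul(-8, Add(5, Mul(-5, -15, -2))) = Mul(-8, Add(5, -150)) = Mul(-8, -145) = 1160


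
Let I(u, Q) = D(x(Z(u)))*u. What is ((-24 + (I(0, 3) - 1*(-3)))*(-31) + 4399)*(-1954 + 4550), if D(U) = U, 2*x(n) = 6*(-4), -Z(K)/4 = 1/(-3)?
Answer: 13109800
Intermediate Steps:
Z(K) = 4/3 (Z(K) = -4/(-3) = -4*(-⅓) = 4/3)
x(n) = -12 (x(n) = (6*(-4))/2 = (½)*(-24) = -12)
I(u, Q) = -12*u
((-24 + (I(0, 3) - 1*(-3)))*(-31) + 4399)*(-1954 + 4550) = ((-24 + (-12*0 - 1*(-3)))*(-31) + 4399)*(-1954 + 4550) = ((-24 + (0 + 3))*(-31) + 4399)*2596 = ((-24 + 3)*(-31) + 4399)*2596 = (-21*(-31) + 4399)*2596 = (651 + 4399)*2596 = 5050*2596 = 13109800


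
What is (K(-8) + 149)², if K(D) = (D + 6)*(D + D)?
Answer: 32761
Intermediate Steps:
K(D) = 2*D*(6 + D) (K(D) = (6 + D)*(2*D) = 2*D*(6 + D))
(K(-8) + 149)² = (2*(-8)*(6 - 8) + 149)² = (2*(-8)*(-2) + 149)² = (32 + 149)² = 181² = 32761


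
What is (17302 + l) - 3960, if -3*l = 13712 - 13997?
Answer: 13437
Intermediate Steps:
l = 95 (l = -(13712 - 13997)/3 = -⅓*(-285) = 95)
(17302 + l) - 3960 = (17302 + 95) - 3960 = 17397 - 3960 = 13437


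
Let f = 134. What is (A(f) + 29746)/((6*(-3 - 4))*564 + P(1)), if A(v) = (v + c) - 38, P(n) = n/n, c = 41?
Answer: -29883/23687 ≈ -1.2616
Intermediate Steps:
P(n) = 1
A(v) = 3 + v (A(v) = (v + 41) - 38 = (41 + v) - 38 = 3 + v)
(A(f) + 29746)/((6*(-3 - 4))*564 + P(1)) = ((3 + 134) + 29746)/((6*(-3 - 4))*564 + 1) = (137 + 29746)/((6*(-7))*564 + 1) = 29883/(-42*564 + 1) = 29883/(-23688 + 1) = 29883/(-23687) = 29883*(-1/23687) = -29883/23687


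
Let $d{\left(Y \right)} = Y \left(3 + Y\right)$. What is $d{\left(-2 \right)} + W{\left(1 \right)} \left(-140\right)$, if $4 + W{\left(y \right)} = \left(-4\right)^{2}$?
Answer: $-1682$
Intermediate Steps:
$W{\left(y \right)} = 12$ ($W{\left(y \right)} = -4 + \left(-4\right)^{2} = -4 + 16 = 12$)
$d{\left(-2 \right)} + W{\left(1 \right)} \left(-140\right) = - 2 \left(3 - 2\right) + 12 \left(-140\right) = \left(-2\right) 1 - 1680 = -2 - 1680 = -1682$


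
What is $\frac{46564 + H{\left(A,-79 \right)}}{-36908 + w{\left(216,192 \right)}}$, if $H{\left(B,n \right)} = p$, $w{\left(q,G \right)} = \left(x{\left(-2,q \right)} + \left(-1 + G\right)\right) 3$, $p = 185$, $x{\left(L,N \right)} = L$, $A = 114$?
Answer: $- \frac{46749}{36341} \approx -1.2864$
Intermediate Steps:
$w{\left(q,G \right)} = -9 + 3 G$ ($w{\left(q,G \right)} = \left(-2 + \left(-1 + G\right)\right) 3 = \left(-3 + G\right) 3 = -9 + 3 G$)
$H{\left(B,n \right)} = 185$
$\frac{46564 + H{\left(A,-79 \right)}}{-36908 + w{\left(216,192 \right)}} = \frac{46564 + 185}{-36908 + \left(-9 + 3 \cdot 192\right)} = \frac{46749}{-36908 + \left(-9 + 576\right)} = \frac{46749}{-36908 + 567} = \frac{46749}{-36341} = 46749 \left(- \frac{1}{36341}\right) = - \frac{46749}{36341}$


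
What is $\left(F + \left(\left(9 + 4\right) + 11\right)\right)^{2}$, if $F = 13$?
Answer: $1369$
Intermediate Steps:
$\left(F + \left(\left(9 + 4\right) + 11\right)\right)^{2} = \left(13 + \left(\left(9 + 4\right) + 11\right)\right)^{2} = \left(13 + \left(13 + 11\right)\right)^{2} = \left(13 + 24\right)^{2} = 37^{2} = 1369$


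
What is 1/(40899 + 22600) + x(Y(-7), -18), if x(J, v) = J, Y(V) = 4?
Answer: 253997/63499 ≈ 4.0000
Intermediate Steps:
1/(40899 + 22600) + x(Y(-7), -18) = 1/(40899 + 22600) + 4 = 1/63499 + 4 = 253997/63499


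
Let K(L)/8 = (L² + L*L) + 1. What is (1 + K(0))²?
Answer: 81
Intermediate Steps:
K(L) = 8 + 16*L² (K(L) = 8*((L² + L*L) + 1) = 8*((L² + L²) + 1) = 8*(2*L² + 1) = 8*(1 + 2*L²) = 8 + 16*L²)
(1 + K(0))² = (1 + (8 + 16*0²))² = (1 + (8 + 16*0))² = (1 + (8 + 0))² = (1 + 8)² = 9² = 81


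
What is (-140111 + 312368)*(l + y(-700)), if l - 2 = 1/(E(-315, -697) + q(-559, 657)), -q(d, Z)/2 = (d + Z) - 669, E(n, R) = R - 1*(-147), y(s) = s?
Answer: -71179176255/592 ≈ -1.2024e+8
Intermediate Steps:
E(n, R) = 147 + R (E(n, R) = R + 147 = 147 + R)
q(d, Z) = 1338 - 2*Z - 2*d (q(d, Z) = -2*((d + Z) - 669) = -2*((Z + d) - 669) = -2*(-669 + Z + d) = 1338 - 2*Z - 2*d)
l = 1185/592 (l = 2 + 1/((147 - 697) + (1338 - 2*657 - 2*(-559))) = 2 + 1/(-550 + (1338 - 1314 + 1118)) = 2 + 1/(-550 + 1142) = 2 + 1/592 = 1185/592 ≈ 2.0017)
(-140111 + 312368)*(l + y(-700)) = (-140111 + 312368)*(1185/592 - 700) = 172257*(-413215/592) = -71179176255/592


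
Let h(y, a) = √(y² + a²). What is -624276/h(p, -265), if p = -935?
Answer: -312138*√37778/94445 ≈ -642.37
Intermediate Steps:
h(y, a) = √(a² + y²)
-624276/h(p, -265) = -624276/√((-265)² + (-935)²) = -624276/√(70225 + 874225) = -624276*√37778/188890 = -312138*√37778/94445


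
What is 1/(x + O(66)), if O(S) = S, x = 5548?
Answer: 1/5614 ≈ 0.00017813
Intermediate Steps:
1/(x + O(66)) = 1/(5548 + 66) = 1/5614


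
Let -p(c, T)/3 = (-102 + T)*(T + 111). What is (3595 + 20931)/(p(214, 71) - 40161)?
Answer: -24526/23235 ≈ -1.0556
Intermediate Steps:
p(c, T) = -3*(-102 + T)*(111 + T) (p(c, T) = -3*(-102 + T)*(T + 111) = -3*(-102 + T)*(111 + T))
(3595 + 20931)/(p(214, 71) - 40161) = (3595 + 20931)/((33966 - 27*71 - 3*71**2) - 40161) = 24526/((33966 - 1917 - 3*5041) - 40161) = 24526/((33966 - 1917 - 15123) - 40161) = 24526/(16926 - 40161) = 24526/(-23235) = 24526*(-1/23235) = -24526/23235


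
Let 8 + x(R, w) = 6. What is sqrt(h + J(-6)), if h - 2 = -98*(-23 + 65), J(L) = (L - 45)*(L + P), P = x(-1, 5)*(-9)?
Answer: I*sqrt(4726) ≈ 68.746*I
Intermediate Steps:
x(R, w) = -2 (x(R, w) = -8 + 6 = -2)
P = 18 (P = -2*(-9) = 18)
J(L) = (-45 + L)*(18 + L) (J(L) = (L - 45)*(L + 18) = (-45 + L)*(18 + L))
h = -4114 (h = 2 - 98*(-23 + 65) = 2 - 98*42 = 2 - 4116 = -4114)
sqrt(h + J(-6)) = sqrt(-4114 + (-810 + (-6)**2 - 27*(-6))) = sqrt(-4114 + (-810 + 36 + 162)) = sqrt(-4114 - 612) = sqrt(-4726) = I*sqrt(4726)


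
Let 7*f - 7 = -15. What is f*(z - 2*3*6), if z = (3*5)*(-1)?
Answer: 408/7 ≈ 58.286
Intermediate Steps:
f = -8/7 (f = 1 + (⅐)*(-15) = 1 - 15/7 = -8/7 ≈ -1.1429)
z = -15 (z = 15*(-1) = -15)
f*(z - 2*3*6) = -8*(-15 - 2*3*6)/7 = -8*(-15 - 6*6)/7 = -8*(-15 - 36)/7 = -8/7*(-51) = 408/7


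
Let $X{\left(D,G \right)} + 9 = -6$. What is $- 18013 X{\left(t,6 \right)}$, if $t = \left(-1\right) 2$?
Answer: $270195$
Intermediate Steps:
$t = -2$
$X{\left(D,G \right)} = -15$ ($X{\left(D,G \right)} = -9 - 6 = -15$)
$- 18013 X{\left(t,6 \right)} = \left(-18013\right) \left(-15\right) = 270195$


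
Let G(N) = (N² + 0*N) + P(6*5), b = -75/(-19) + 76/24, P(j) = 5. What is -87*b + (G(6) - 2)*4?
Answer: -17591/38 ≈ -462.92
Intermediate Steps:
b = 811/114 (b = -75*(-1/19) + 76*(1/24) = 75/19 + 19/6 = 811/114 ≈ 7.1140)
G(N) = 5 + N² (G(N) = (N² + 0*N) + 5 = (N² + 0) + 5 = N² + 5 = 5 + N²)
-87*b + (G(6) - 2)*4 = -87*811/114 + ((5 + 6²) - 2)*4 = -23519/38 + ((5 + 36) - 2)*4 = -23519/38 + (41 - 2)*4 = -23519/38 + 39*4 = -23519/38 + 156 = -17591/38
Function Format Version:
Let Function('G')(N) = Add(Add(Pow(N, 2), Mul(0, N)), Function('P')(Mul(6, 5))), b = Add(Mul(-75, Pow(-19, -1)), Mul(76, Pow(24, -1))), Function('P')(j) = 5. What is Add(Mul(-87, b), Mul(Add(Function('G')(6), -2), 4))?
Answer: Rational(-17591, 38) ≈ -462.92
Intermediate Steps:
b = Rational(811, 114) (b = Add(Mul(-75, Rational(-1, 19)), Mul(76, Rational(1, 24))) = Add(Rational(75, 19), Rational(19, 6)) = Rational(811, 114) ≈ 7.1140)
Function('G')(N) = Add(5, Pow(N, 2)) (Function('G')(N) = Add(Add(Pow(N, 2), Mul(0, N)), 5) = Add(Add(Pow(N, 2), 0), 5) = Add(Pow(N, 2), 5) = Add(5, Pow(N, 2)))
Add(Mul(-87, b), Mul(Add(Function('G')(6), -2), 4)) = Add(Mul(-87, Rational(811, 114)), Mul(Add(Add(5, Pow(6, 2)), -2), 4)) = Add(Rational(-23519, 38), Mul(Add(Add(5, 36), -2), 4)) = Add(Rational(-23519, 38), Mul(Add(41, -2), 4)) = Add(Rational(-23519, 38), Mul(39, 4)) = Add(Rational(-23519, 38), 156) = Rational(-17591, 38)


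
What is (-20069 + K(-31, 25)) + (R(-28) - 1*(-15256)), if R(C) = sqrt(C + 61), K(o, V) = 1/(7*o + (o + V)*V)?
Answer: -1766372/367 + sqrt(33) ≈ -4807.3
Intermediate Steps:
K(o, V) = 1/(7*o + V*(V + o)) (K(o, V) = 1/(7*o + (V + o)*V) = 1/(7*o + V*(V + o)))
R(C) = sqrt(61 + C)
(-20069 + K(-31, 25)) + (R(-28) - 1*(-15256)) = (-20069 + 1/(25**2 + 7*(-31) + 25*(-31))) + (sqrt(61 - 28) - 1*(-15256)) = (-20069 + 1/(625 - 217 - 775)) + (sqrt(33) + 15256) = (-20069 + 1/(-367)) + (15256 + sqrt(33)) = (-20069 - 1/367) + (15256 + sqrt(33)) = -7365324/367 + (15256 + sqrt(33)) = -1766372/367 + sqrt(33)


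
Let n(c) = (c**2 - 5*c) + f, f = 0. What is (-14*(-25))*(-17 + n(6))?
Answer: -3850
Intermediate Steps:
n(c) = c**2 - 5*c (n(c) = (c**2 - 5*c) + 0 = c**2 - 5*c)
(-14*(-25))*(-17 + n(6)) = (-14*(-25))*(-17 + 6*(-5 + 6)) = 350*(-17 + 6*1) = 350*(-17 + 6) = 350*(-11) = -3850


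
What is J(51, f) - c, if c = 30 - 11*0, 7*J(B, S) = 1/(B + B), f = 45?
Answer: -21419/714 ≈ -29.999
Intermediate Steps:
J(B, S) = 1/(14*B) (J(B, S) = 1/(7*(B + B)) = 1/(7*((2*B))) = (1/(2*B))/7 = 1/(14*B))
c = 30 (c = 30 + 0 = 30)
J(51, f) - c = (1/14)/51 - 1*30 = (1/14)*(1/51) - 30 = 1/714 - 30 = -21419/714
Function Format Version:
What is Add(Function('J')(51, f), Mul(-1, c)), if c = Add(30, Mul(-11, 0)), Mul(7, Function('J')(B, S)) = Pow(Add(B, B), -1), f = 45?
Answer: Rational(-21419, 714) ≈ -29.999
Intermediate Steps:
Function('J')(B, S) = Mul(Rational(1, 14), Pow(B, -1)) (Function('J')(B, S) = Mul(Rational(1, 7), Pow(Add(B, B), -1)) = Mul(Rational(1, 7), Pow(Mul(2, B), -1)) = Mul(Rational(1, 7), Mul(Rational(1, 2), Pow(B, -1))) = Mul(Rational(1, 14), Pow(B, -1)))
c = 30 (c = Add(30, 0) = 30)
Add(Function('J')(51, f), Mul(-1, c)) = Add(Mul(Rational(1, 14), Pow(51, -1)), Mul(-1, 30)) = Add(Mul(Rational(1, 14), Rational(1, 51)), -30) = Add(Rational(1, 714), -30) = Rational(-21419, 714)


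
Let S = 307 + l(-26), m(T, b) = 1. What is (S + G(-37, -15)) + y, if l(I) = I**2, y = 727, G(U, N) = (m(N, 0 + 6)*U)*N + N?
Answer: 2250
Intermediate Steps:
G(U, N) = N + N*U (G(U, N) = (1*U)*N + N = U*N + N = N*U + N = N + N*U)
S = 983 (S = 307 + (-26)**2 = 307 + 676 = 983)
(S + G(-37, -15)) + y = (983 - 15*(1 - 37)) + 727 = (983 - 15*(-36)) + 727 = (983 + 540) + 727 = 1523 + 727 = 2250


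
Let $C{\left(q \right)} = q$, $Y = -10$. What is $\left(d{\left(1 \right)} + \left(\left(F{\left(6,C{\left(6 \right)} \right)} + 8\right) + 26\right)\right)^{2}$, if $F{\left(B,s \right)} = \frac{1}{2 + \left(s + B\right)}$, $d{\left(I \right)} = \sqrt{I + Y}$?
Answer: $\frac{225765}{196} + \frac{1431 i}{7} \approx 1151.9 + 204.43 i$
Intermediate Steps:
$d{\left(I \right)} = \sqrt{-10 + I}$ ($d{\left(I \right)} = \sqrt{I - 10} = \sqrt{-10 + I}$)
$F{\left(B,s \right)} = \frac{1}{2 + B + s}$ ($F{\left(B,s \right)} = \frac{1}{2 + \left(B + s\right)} = \frac{1}{2 + B + s}$)
$\left(d{\left(1 \right)} + \left(\left(F{\left(6,C{\left(6 \right)} \right)} + 8\right) + 26\right)\right)^{2} = \left(\sqrt{-10 + 1} + \left(\left(\frac{1}{2 + 6 + 6} + 8\right) + 26\right)\right)^{2} = \left(\sqrt{-9} + \left(\left(\frac{1}{14} + 8\right) + 26\right)\right)^{2} = \left(3 i + \left(\left(\frac{1}{14} + 8\right) + 26\right)\right)^{2} = \left(3 i + \left(\frac{113}{14} + 26\right)\right)^{2} = \left(3 i + \frac{477}{14}\right)^{2} = \left(\frac{477}{14} + 3 i\right)^{2}$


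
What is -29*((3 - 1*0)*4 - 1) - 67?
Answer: -386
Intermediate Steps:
-29*((3 - 1*0)*4 - 1) - 67 = -29*((3 + 0)*4 - 1) - 67 = -29*(3*4 - 1) - 67 = -29*(12 - 1) - 67 = -29*11 - 67 = -319 - 67 = -386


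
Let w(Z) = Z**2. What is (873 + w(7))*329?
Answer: 303338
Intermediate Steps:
(873 + w(7))*329 = (873 + 7**2)*329 = (873 + 49)*329 = 922*329 = 303338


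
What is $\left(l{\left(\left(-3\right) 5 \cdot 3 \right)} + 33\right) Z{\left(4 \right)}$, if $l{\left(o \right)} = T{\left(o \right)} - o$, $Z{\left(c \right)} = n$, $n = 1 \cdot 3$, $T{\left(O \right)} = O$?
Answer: $99$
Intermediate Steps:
$n = 3$
$Z{\left(c \right)} = 3$
$l{\left(o \right)} = 0$ ($l{\left(o \right)} = o - o = 0$)
$\left(l{\left(\left(-3\right) 5 \cdot 3 \right)} + 33\right) Z{\left(4 \right)} = \left(0 + 33\right) 3 = 33 \cdot 3 = 99$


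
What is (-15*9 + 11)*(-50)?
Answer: 6200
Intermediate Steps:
(-15*9 + 11)*(-50) = (-135 + 11)*(-50) = -124*(-50) = 6200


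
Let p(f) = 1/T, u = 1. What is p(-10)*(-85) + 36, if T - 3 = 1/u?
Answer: 59/4 ≈ 14.750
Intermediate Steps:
T = 4 (T = 3 + 1/1 = 3 + 1 = 4)
p(f) = ¼ (p(f) = 1/4 = ¼)
p(-10)*(-85) + 36 = (¼)*(-85) + 36 = -85/4 + 36 = 59/4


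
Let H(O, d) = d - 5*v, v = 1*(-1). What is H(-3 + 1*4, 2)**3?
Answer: 343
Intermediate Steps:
v = -1
H(O, d) = 5 + d (H(O, d) = d - 5*(-1) = d + 5 = 5 + d)
H(-3 + 1*4, 2)**3 = (5 + 2)**3 = 7**3 = 343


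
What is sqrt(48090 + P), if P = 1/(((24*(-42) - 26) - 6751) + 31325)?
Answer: 19*sqrt(18454424285)/11770 ≈ 219.29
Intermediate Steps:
P = 1/23540 (P = 1/(((-1008 - 26) - 6751) + 31325) = 1/((-1034 - 6751) + 31325) = 1/(-7785 + 31325) = 1/23540 ≈ 4.2481e-5)
sqrt(48090 + P) = sqrt(48090 + 1/23540) = sqrt(1132038601/23540) = 19*sqrt(18454424285)/11770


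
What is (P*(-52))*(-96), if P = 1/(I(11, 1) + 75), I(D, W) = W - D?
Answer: 384/5 ≈ 76.800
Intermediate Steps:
P = 1/65 (P = 1/((1 - 1*11) + 75) = 1/((1 - 11) + 75) = 1/(-10 + 75) = 1/65 ≈ 0.015385)
(P*(-52))*(-96) = ((1/65)*(-52))*(-96) = -⅘*(-96) = 384/5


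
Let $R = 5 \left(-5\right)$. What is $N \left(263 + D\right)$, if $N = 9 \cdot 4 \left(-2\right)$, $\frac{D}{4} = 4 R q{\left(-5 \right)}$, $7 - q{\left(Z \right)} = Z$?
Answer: $326664$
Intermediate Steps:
$q{\left(Z \right)} = 7 - Z$
$R = -25$
$D = -4800$ ($D = 4 \cdot 4 \left(-25\right) \left(7 - -5\right) = 4 \left(- 100 \left(7 + 5\right)\right) = 4 \left(\left(-100\right) 12\right) = 4 \left(-1200\right) = -4800$)
$N = -72$ ($N = 9 \left(-8\right) = -72$)
$N \left(263 + D\right) = - 72 \left(263 - 4800\right) = \left(-72\right) \left(-4537\right) = 326664$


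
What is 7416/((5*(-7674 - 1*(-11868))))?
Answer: 412/1165 ≈ 0.35365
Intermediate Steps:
7416/((5*(-7674 - 1*(-11868)))) = 7416/((5*(-7674 + 11868))) = 7416/((5*4194)) = 7416/20970 = 7416*(1/20970) = 412/1165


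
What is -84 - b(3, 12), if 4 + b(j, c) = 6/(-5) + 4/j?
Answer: -1202/15 ≈ -80.133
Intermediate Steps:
b(j, c) = -26/5 + 4/j (b(j, c) = -4 + (6/(-5) + 4/j) = -4 + (6*(-1/5) + 4/j) = -4 + (-6/5 + 4/j) = -26/5 + 4/j)
-84 - b(3, 12) = -84 - (-26/5 + 4/3) = -84 - 1*(-58/15) = -84 + 58/15 = -1202/15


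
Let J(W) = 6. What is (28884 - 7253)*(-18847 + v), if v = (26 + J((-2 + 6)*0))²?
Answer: -385529313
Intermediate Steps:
v = 1024 (v = (26 + 6)² = 32² = 1024)
(28884 - 7253)*(-18847 + v) = (28884 - 7253)*(-18847 + 1024) = 21631*(-17823) = -385529313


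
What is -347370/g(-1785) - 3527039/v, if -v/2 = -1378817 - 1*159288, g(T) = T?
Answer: 70819153539/366068990 ≈ 193.46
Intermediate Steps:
v = 3076210 (v = -2*(-1378817 - 1*159288) = -2*(-1378817 - 159288) = -2*(-1538105) = 3076210)
-347370/g(-1785) - 3527039/v = -347370/(-1785) - 3527039/3076210 = -347370*(-1/1785) - 3527039*1/3076210 = 23158/119 - 3527039/3076210 = 70819153539/366068990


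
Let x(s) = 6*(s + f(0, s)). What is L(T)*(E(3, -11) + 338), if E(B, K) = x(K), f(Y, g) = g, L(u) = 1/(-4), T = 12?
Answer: -103/2 ≈ -51.500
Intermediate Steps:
L(u) = -¼
x(s) = 12*s (x(s) = 6*(s + s) = 6*(2*s) = 12*s)
E(B, K) = 12*K
L(T)*(E(3, -11) + 338) = -(12*(-11) + 338)/4 = -(-132 + 338)/4 = -¼*206 = -103/2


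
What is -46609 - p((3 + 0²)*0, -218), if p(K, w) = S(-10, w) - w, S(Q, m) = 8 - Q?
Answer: -46845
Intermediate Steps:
p(K, w) = 18 - w (p(K, w) = (8 - 1*(-10)) - w = (8 + 10) - w = 18 - w)
-46609 - p((3 + 0²)*0, -218) = -46609 - (18 - 1*(-218)) = -46609 - (18 + 218) = -46609 - 1*236 = -46609 - 236 = -46845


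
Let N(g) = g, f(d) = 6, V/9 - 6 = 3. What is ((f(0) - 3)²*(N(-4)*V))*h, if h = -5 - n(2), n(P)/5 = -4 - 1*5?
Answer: -116640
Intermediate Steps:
V = 81 (V = 54 + 9*3 = 54 + 27 = 81)
n(P) = -45 (n(P) = 5*(-4 - 1*5) = 5*(-4 - 5) = 5*(-9) = -45)
h = 40 (h = -5 - 1*(-45) = -5 + 45 = 40)
((f(0) - 3)²*(N(-4)*V))*h = ((6 - 3)²*(-4*81))*40 = (3²*(-324))*40 = (9*(-324))*40 = -2916*40 = -116640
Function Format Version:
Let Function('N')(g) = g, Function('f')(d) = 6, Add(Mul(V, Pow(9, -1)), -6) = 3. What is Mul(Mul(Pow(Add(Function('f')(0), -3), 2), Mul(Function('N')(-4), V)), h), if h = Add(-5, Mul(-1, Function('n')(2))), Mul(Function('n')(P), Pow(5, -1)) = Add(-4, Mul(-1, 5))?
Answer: -116640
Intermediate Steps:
V = 81 (V = Add(54, Mul(9, 3)) = Add(54, 27) = 81)
Function('n')(P) = -45 (Function('n')(P) = Mul(5, Add(-4, Mul(-1, 5))) = Mul(5, Add(-4, -5)) = Mul(5, -9) = -45)
h = 40 (h = Add(-5, Mul(-1, -45)) = Add(-5, 45) = 40)
Mul(Mul(Pow(Add(Function('f')(0), -3), 2), Mul(Function('N')(-4), V)), h) = Mul(Mul(Pow(Add(6, -3), 2), Mul(-4, 81)), 40) = Mul(Mul(Pow(3, 2), -324), 40) = Mul(Mul(9, -324), 40) = Mul(-2916, 40) = -116640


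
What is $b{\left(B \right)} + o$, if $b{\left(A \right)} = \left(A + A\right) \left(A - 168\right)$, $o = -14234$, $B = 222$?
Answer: $9742$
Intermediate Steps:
$b{\left(A \right)} = 2 A \left(-168 + A\right)$
$b{\left(B \right)} + o = 2 \cdot 222 \left(-168 + 222\right) - 14234 = 2 \cdot 222 \cdot 54 - 14234 = 23976 - 14234 = 9742$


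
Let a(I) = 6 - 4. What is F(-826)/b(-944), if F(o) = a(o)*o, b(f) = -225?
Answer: 1652/225 ≈ 7.3422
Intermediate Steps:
a(I) = 2
F(o) = 2*o
F(-826)/b(-944) = (2*(-826))/(-225) = -1652*(-1/225) = 1652/225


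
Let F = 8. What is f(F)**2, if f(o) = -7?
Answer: 49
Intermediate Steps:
f(F)**2 = (-7)**2 = 49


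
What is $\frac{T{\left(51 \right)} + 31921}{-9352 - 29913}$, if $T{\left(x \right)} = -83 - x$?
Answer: $- \frac{31787}{39265} \approx -0.80955$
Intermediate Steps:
$\frac{T{\left(51 \right)} + 31921}{-9352 - 29913} = \frac{\left(-83 - 51\right) + 31921}{-9352 - 29913} = \frac{\left(-83 - 51\right) + 31921}{-39265} = \left(-134 + 31921\right) \left(- \frac{1}{39265}\right) = 31787 \left(- \frac{1}{39265}\right) = - \frac{31787}{39265}$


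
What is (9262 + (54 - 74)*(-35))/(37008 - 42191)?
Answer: -9962/5183 ≈ -1.9221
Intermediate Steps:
(9262 + (54 - 74)*(-35))/(37008 - 42191) = (9262 - 20*(-35))/(-5183) = (9262 + 700)*(-1/5183) = 9962*(-1/5183) = -9962/5183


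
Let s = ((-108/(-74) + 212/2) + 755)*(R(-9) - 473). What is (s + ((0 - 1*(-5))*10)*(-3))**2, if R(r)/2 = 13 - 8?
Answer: 218458539197649/1369 ≈ 1.5958e+11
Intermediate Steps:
R(r) = 10 (R(r) = 2*(13 - 8) = 2*5 = 10)
s = -14774793/37 (s = ((-108/(-74) + 212/2) + 755)*(10 - 473) = ((-108*(-1/74) + 212*(1/2)) + 755)*(-463) = ((54/37 + 106) + 755)*(-463) = (3976/37 + 755)*(-463) = (31911/37)*(-463) = -14774793/37 ≈ -3.9932e+5)
(s + ((0 - 1*(-5))*10)*(-3))**2 = (-14774793/37 + ((0 - 1*(-5))*10)*(-3))**2 = (-14774793/37 + ((0 + 5)*10)*(-3))**2 = (-14774793/37 + (5*10)*(-3))**2 = (-14774793/37 + 50*(-3))**2 = (-14774793/37 - 150)**2 = (-14780343/37)**2 = 218458539197649/1369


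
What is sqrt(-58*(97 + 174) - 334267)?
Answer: I*sqrt(349985) ≈ 591.6*I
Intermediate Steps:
sqrt(-58*(97 + 174) - 334267) = sqrt(-58*271 - 334267) = sqrt(-15718 - 334267) = sqrt(-349985) = I*sqrt(349985)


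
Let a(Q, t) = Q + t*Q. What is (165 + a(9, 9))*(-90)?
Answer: -22950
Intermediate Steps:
a(Q, t) = Q + Q*t
(165 + a(9, 9))*(-90) = (165 + 9*(1 + 9))*(-90) = (165 + 9*10)*(-90) = (165 + 90)*(-90) = 255*(-90) = -22950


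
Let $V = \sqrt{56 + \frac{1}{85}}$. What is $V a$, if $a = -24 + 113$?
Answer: $\frac{6141 \sqrt{85}}{85} \approx 666.08$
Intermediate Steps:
$a = 89$
$V = \frac{69 \sqrt{85}}{85}$ ($V = \sqrt{56 + \frac{1}{85}} = \sqrt{\frac{4761}{85}} = \frac{69 \sqrt{85}}{85} \approx 7.4841$)
$V a = \frac{69 \sqrt{85}}{85} \cdot 89 = \frac{6141 \sqrt{85}}{85}$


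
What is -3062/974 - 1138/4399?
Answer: -7289075/2142313 ≈ -3.4024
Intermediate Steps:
-3062/974 - 1138/4399 = -3062*1/974 - 1138*1/4399 = -1531/487 - 1138/4399 = -7289075/2142313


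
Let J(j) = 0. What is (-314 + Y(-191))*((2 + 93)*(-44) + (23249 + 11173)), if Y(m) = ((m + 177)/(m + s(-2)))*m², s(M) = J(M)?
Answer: 71371120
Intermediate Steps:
s(M) = 0
Y(m) = m*(177 + m) (Y(m) = ((m + 177)/(m + 0))*m² = ((177 + m)/m)*m² = m*(177 + m))
(-314 + Y(-191))*((2 + 93)*(-44) + (23249 + 11173)) = (-314 - 191*(177 - 191))*((2 + 93)*(-44) + (23249 + 11173)) = (-314 - 191*(-14))*(95*(-44) + 34422) = (-314 + 2674)*(-4180 + 34422) = 2360*30242 = 71371120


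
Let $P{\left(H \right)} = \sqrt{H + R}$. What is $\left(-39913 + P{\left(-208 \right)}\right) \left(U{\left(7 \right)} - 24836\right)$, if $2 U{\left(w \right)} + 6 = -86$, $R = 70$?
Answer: $993115266 - 24882 i \sqrt{138} \approx 9.9312 \cdot 10^{8} - 2.923 \cdot 10^{5} i$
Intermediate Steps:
$U{\left(w \right)} = -46$ ($U{\left(w \right)} = -3 + \frac{1}{2} \left(-86\right) = -3 - 43 = -46$)
$P{\left(H \right)} = \sqrt{70 + H}$ ($P{\left(H \right)} = \sqrt{H + 70} = \sqrt{70 + H}$)
$\left(-39913 + P{\left(-208 \right)}\right) \left(U{\left(7 \right)} - 24836\right) = \left(-39913 + \sqrt{70 - 208}\right) \left(-46 - 24836\right) = \left(-39913 + \sqrt{-138}\right) \left(-24882\right) = \left(-39913 + i \sqrt{138}\right) \left(-24882\right) = 993115266 - 24882 i \sqrt{138}$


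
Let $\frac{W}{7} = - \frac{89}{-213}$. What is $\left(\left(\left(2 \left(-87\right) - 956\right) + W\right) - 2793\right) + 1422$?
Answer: $- \frac{532090}{213} \approx -2498.1$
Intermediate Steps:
$W = \frac{623}{213}$ ($W = 7 \left(- \frac{89}{-213}\right) = 7 \left(\left(-89\right) \left(- \frac{1}{213}\right)\right) = 7 \cdot \frac{89}{213} = \frac{623}{213} \approx 2.9249$)
$\left(\left(\left(2 \left(-87\right) - 956\right) + W\right) - 2793\right) + 1422 = \left(\left(\left(2 \left(-87\right) - 956\right) + \frac{623}{213}\right) - 2793\right) + 1422 = \left(\left(\left(-174 - 956\right) + \frac{623}{213}\right) - 2793\right) + 1422 = \left(\left(-1130 + \frac{623}{213}\right) - 2793\right) + 1422 = \left(- \frac{240067}{213} - 2793\right) + 1422 = - \frac{834976}{213} + 1422 = - \frac{532090}{213}$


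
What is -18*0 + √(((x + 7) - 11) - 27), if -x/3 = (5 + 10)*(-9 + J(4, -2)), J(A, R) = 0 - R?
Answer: 2*√71 ≈ 16.852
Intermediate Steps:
J(A, R) = -R
x = 315 (x = -3*(5 + 10)*(-9 - 1*(-2)) = -45*(-9 + 2) = -45*(-7) = -3*(-105) = 315)
-18*0 + √(((x + 7) - 11) - 27) = -18*0 + √(((315 + 7) - 11) - 27) = 0 + √((322 - 11) - 27) = 0 + √(311 - 27) = 0 + √284 = 0 + 2*√71 = 2*√71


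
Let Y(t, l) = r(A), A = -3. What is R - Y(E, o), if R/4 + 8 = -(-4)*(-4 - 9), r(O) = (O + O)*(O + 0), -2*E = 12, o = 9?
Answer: -258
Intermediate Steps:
E = -6 (E = -½*12 = -6)
r(O) = 2*O² (r(O) = (2*O)*O = 2*O²)
Y(t, l) = 18 (Y(t, l) = 2*(-3)² = 2*9 = 18)
R = -240 (R = -32 + 4*(-(-4)*(-4 - 9)) = -32 + 4*(-(-4)*(-13)) = -32 + 4*(-1*52) = -32 + 4*(-52) = -32 - 208 = -240)
R - Y(E, o) = -240 - 1*18 = -240 - 18 = -258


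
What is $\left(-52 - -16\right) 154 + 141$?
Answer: $-5403$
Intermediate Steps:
$\left(-52 - -16\right) 154 + 141 = \left(-52 + 16\right) 154 + 141 = \left(-36\right) 154 + 141 = -5544 + 141 = -5403$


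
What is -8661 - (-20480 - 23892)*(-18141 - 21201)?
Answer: -1745691885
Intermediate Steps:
-8661 - (-20480 - 23892)*(-18141 - 21201) = -8661 - (-44372)*(-39342) = -8661 - 1*1745683224 = -8661 - 1745683224 = -1745691885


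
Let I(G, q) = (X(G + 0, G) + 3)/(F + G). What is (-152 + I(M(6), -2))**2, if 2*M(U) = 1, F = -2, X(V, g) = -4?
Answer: 206116/9 ≈ 22902.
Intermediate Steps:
M(U) = 1/2 (M(U) = (1/2)*1 = 1/2)
I(G, q) = -1/(-2 + G) (I(G, q) = (-4 + 3)/(-2 + G) = -1/(-2 + G))
(-152 + I(M(6), -2))**2 = (-152 - 1/(-2 + 1/2))**2 = (-152 - 1/(-3/2))**2 = (-152 - 1*(-2/3))**2 = (-152 + 2/3)**2 = (-454/3)**2 = 206116/9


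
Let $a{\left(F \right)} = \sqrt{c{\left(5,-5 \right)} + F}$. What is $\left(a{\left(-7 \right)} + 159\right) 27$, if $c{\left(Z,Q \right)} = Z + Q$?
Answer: $4293 + 27 i \sqrt{7} \approx 4293.0 + 71.435 i$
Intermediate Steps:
$c{\left(Z,Q \right)} = Q + Z$
$a{\left(F \right)} = \sqrt{F}$ ($a{\left(F \right)} = \sqrt{\left(-5 + 5\right) + F} = \sqrt{0 + F} = \sqrt{F}$)
$\left(a{\left(-7 \right)} + 159\right) 27 = \left(\sqrt{-7} + 159\right) 27 = \left(i \sqrt{7} + 159\right) 27 = \left(159 + i \sqrt{7}\right) 27 = 4293 + 27 i \sqrt{7}$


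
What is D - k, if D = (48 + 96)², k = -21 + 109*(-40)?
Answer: 25117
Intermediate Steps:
k = -4381 (k = -21 - 4360 = -4381)
D = 20736 (D = 144² = 20736)
D - k = 20736 - 1*(-4381) = 20736 + 4381 = 25117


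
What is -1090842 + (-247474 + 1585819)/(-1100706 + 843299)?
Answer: -280791705039/257407 ≈ -1.0908e+6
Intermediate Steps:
-1090842 + (-247474 + 1585819)/(-1100706 + 843299) = -1090842 + 1338345/(-257407) = -1090842 + 1338345*(-1/257407) = -1090842 - 1338345/257407 = -280791705039/257407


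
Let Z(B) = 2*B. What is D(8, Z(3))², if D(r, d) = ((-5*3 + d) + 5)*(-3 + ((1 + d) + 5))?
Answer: 1296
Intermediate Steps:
D(r, d) = (-10 + d)*(3 + d) (D(r, d) = ((-15 + d) + 5)*(-3 + (6 + d)) = (-10 + d)*(3 + d))
D(8, Z(3))² = (-30 + (2*3)² - 14*3)² = (-30 + 6² - 7*6)² = (-30 + 36 - 42)² = (-36)² = 1296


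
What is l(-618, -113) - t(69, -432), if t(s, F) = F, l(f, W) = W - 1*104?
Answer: 215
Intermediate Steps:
l(f, W) = -104 + W (l(f, W) = W - 104 = -104 + W)
l(-618, -113) - t(69, -432) = (-104 - 113) - 1*(-432) = -217 + 432 = 215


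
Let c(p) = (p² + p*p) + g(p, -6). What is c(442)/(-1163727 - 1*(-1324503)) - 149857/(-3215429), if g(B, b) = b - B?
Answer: 2076316622/839226969 ≈ 2.4741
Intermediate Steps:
c(p) = -6 - p + 2*p² (c(p) = (p² + p*p) + (-6 - p) = (p² + p²) + (-6 - p) = 2*p² + (-6 - p) = -6 - p + 2*p²)
c(442)/(-1163727 - 1*(-1324503)) - 149857/(-3215429) = (-6 - 1*442 + 2*442²)/(-1163727 - 1*(-1324503)) - 149857/(-3215429) = (-6 - 442 + 2*195364)/(-1163727 + 1324503) - 149857*(-1/3215429) = (-6 - 442 + 390728)/160776 + 149857/3215429 = 390280*(1/160776) + 149857/3215429 = 4435/1827 + 149857/3215429 = 2076316622/839226969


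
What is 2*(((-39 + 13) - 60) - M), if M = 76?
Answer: -324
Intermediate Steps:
2*(((-39 + 13) - 60) - M) = 2*(((-39 + 13) - 60) - 1*76) = 2*((-26 - 60) - 76) = 2*(-86 - 76) = 2*(-162) = -324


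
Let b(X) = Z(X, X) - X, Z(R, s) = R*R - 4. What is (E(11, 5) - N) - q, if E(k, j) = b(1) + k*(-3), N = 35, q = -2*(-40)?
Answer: -152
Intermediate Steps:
q = 80
Z(R, s) = -4 + R² (Z(R, s) = R² - 4 = -4 + R²)
b(X) = -4 + X² - X (b(X) = (-4 + X²) - X = -4 + X² - X)
E(k, j) = -4 - 3*k (E(k, j) = (-4 + 1² - 1*1) + k*(-3) = (-4 + 1 - 1) - 3*k = -4 - 3*k)
(E(11, 5) - N) - q = ((-4 - 3*11) - 1*35) - 1*80 = ((-4 - 33) - 35) - 80 = (-37 - 35) - 80 = -72 - 80 = -152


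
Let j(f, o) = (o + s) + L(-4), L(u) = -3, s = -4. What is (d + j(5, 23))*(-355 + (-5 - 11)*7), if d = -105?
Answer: 41563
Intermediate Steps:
j(f, o) = -7 + o (j(f, o) = (o - 4) - 3 = (-4 + o) - 3 = -7 + o)
(d + j(5, 23))*(-355 + (-5 - 11)*7) = (-105 + (-7 + 23))*(-355 + (-5 - 11)*7) = (-105 + 16)*(-355 - 16*7) = -89*(-355 - 112) = -89*(-467) = 41563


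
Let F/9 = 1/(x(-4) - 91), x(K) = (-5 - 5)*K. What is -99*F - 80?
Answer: -1063/17 ≈ -62.529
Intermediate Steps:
x(K) = -10*K
F = -3/17 (F = 9/(-10*(-4) - 91) = 9/(40 - 91) = 9/(-51) = 9*(-1/51) = -3/17 ≈ -0.17647)
-99*F - 80 = -99*(-3/17) - 80 = 297/17 - 80 = -1063/17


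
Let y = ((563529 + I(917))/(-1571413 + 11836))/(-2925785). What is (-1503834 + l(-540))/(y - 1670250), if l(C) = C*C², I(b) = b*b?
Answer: 362684079419319965565/3810664512482490916 ≈ 95.176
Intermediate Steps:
I(b) = b²
l(C) = C³
y = 1404418/4562986992945 (y = ((563529 + 917²)/(-1571413 + 11836))/(-2925785) = ((563529 + 840889)/(-1559577))*(-1/2925785) = (1404418*(-1/1559577))*(-1/2925785) = -1404418/1559577*(-1/2925785) = 1404418/4562986992945 ≈ 3.0778e-7)
(-1503834 + l(-540))/(y - 1670250) = (-1503834 + (-540)³)/(1404418/4562986992945 - 1670250) = (-1503834 - 157464000)/(-7621329024964981832/4562986992945) = -158967834*(-4562986992945/7621329024964981832) = 362684079419319965565/3810664512482490916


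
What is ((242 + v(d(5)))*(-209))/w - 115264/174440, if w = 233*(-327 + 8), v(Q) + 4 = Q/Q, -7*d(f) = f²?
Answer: 1661649/147336385 ≈ 0.011278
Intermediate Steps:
d(f) = -f²/7
v(Q) = -3 (v(Q) = -4 + Q/Q = -4 + 1 = -3)
w = -74327 (w = 233*(-319) = -74327)
((242 + v(d(5)))*(-209))/w - 115264/174440 = ((242 - 3)*(-209))/(-74327) - 115264/174440 = (239*(-209))*(-1/74327) - 115264*1/174440 = -49951*(-1/74327) - 14408/21805 = 4541/6757 - 14408/21805 = 1661649/147336385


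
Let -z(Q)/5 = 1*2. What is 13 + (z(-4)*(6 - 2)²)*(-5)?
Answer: 813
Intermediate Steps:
z(Q) = -10 (z(Q) = -5*2 = -10)
13 + (z(-4)*(6 - 2)²)*(-5) = 13 - 10*(6 - 2)²*(-5) = 13 - 10*4²*(-5) = 13 - 10*16*(-5) = 13 - 160*(-5) = 13 + 800 = 813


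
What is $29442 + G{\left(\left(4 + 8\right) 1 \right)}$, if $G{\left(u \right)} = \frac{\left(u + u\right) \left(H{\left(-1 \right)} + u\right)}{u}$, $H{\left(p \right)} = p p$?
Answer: $29468$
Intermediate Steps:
$H{\left(p \right)} = p^{2}$
$G{\left(u \right)} = 2 + 2 u$ ($G{\left(u \right)} = \frac{\left(u + u\right) \left(\left(-1\right)^{2} + u\right)}{u} = \frac{2 u \left(1 + u\right)}{u} = 2 + 2 u$)
$29442 + G{\left(\left(4 + 8\right) 1 \right)} = 29442 + \left(2 + 2 \left(4 + 8\right) 1\right) = 29442 + \left(2 + 2 \cdot 12 \cdot 1\right) = 29442 + \left(2 + 2 \cdot 12\right) = 29442 + \left(2 + 24\right) = 29442 + 26 = 29468$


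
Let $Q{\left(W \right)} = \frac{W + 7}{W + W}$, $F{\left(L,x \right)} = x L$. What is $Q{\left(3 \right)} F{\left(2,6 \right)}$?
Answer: $20$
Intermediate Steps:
$F{\left(L,x \right)} = L x$
$Q{\left(W \right)} = \frac{7 + W}{2 W}$
$Q{\left(3 \right)} F{\left(2,6 \right)} = \frac{7 + 3}{2 \cdot 3} \cdot 2 \cdot 6 = \frac{1}{2} \cdot \frac{1}{3} \cdot 10 \cdot 12 = \frac{5}{3} \cdot 12 = 20$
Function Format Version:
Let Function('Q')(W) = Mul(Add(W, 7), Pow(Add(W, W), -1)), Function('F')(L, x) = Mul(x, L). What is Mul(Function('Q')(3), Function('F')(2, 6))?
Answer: 20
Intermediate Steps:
Function('F')(L, x) = Mul(L, x)
Function('Q')(W) = Mul(Rational(1, 2), Pow(W, -1), Add(7, W)) (Function('Q')(W) = Mul(Add(7, W), Pow(Mul(2, W), -1)) = Mul(Add(7, W), Mul(Rational(1, 2), Pow(W, -1))) = Mul(Rational(1, 2), Pow(W, -1), Add(7, W)))
Mul(Function('Q')(3), Function('F')(2, 6)) = Mul(Mul(Rational(1, 2), Pow(3, -1), Add(7, 3)), Mul(2, 6)) = Mul(Mul(Rational(1, 2), Rational(1, 3), 10), 12) = Mul(Rational(5, 3), 12) = 20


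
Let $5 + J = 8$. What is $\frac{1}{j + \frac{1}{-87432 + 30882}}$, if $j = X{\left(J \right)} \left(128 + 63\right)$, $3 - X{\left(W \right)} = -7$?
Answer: $\frac{56550}{108010499} \approx 0.00052356$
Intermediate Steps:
$J = 3$ ($J = -5 + 8 = 3$)
$X{\left(W \right)} = 10$ ($X{\left(W \right)} = 3 - -7 = 3 + 7 = 10$)
$j = 1910$ ($j = 10 \left(128 + 63\right) = 10 \cdot 191 = 1910$)
$\frac{1}{j + \frac{1}{-87432 + 30882}} = \frac{1}{1910 + \frac{1}{-87432 + 30882}} = \frac{1}{1910 + \frac{1}{-56550}} = \frac{1}{1910 - \frac{1}{56550}} = \frac{1}{\frac{108010499}{56550}} = \frac{56550}{108010499}$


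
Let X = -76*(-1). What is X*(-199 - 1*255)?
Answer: -34504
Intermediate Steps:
X = 76
X*(-199 - 1*255) = 76*(-199 - 1*255) = 76*(-199 - 255) = 76*(-454) = -34504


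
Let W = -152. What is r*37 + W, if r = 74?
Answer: 2586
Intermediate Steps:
r*37 + W = 74*37 - 152 = 2738 - 152 = 2586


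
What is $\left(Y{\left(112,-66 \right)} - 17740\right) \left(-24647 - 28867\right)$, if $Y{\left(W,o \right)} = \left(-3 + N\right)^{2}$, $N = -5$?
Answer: $945913464$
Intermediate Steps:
$Y{\left(W,o \right)} = 64$ ($Y{\left(W,o \right)} = \left(-3 - 5\right)^{2} = \left(-8\right)^{2} = 64$)
$\left(Y{\left(112,-66 \right)} - 17740\right) \left(-24647 - 28867\right) = \left(64 - 17740\right) \left(-24647 - 28867\right) = \left(-17676\right) \left(-53514\right) = 945913464$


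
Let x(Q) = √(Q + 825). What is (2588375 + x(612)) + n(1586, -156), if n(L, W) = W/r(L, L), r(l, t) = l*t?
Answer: 125207463872/48373 + √1437 ≈ 2.5884e+6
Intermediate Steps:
n(L, W) = W/L² (n(L, W) = W/((L*L)) = W/(L²) = W/L²)
x(Q) = √(825 + Q)
(2588375 + x(612)) + n(1586, -156) = (2588375 + √(825 + 612)) - 156/1586² = (2588375 + √1437) - 156*1/2515396 = (2588375 + √1437) - 3/48373 = 125207463872/48373 + √1437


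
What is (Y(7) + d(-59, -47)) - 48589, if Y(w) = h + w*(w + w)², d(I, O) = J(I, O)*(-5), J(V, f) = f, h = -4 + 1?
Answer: -46985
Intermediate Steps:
h = -3
d(I, O) = -5*O (d(I, O) = O*(-5) = -5*O)
Y(w) = -3 + 4*w³ (Y(w) = -3 + w*(w + w)² = -3 + w*(2*w)² = -3 + w*(4*w²) = -3 + 4*w³)
(Y(7) + d(-59, -47)) - 48589 = ((-3 + 4*7³) - 5*(-47)) - 48589 = ((-3 + 4*343) + 235) - 48589 = ((-3 + 1372) + 235) - 48589 = (1369 + 235) - 48589 = 1604 - 48589 = -46985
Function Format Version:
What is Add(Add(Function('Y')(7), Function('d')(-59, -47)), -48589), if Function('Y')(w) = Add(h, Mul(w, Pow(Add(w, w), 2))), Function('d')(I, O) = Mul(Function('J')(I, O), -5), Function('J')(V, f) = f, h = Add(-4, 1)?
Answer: -46985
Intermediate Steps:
h = -3
Function('d')(I, O) = Mul(-5, O) (Function('d')(I, O) = Mul(O, -5) = Mul(-5, O))
Function('Y')(w) = Add(-3, Mul(4, Pow(w, 3))) (Function('Y')(w) = Add(-3, Mul(w, Pow(Add(w, w), 2))) = Add(-3, Mul(w, Pow(Mul(2, w), 2))) = Add(-3, Mul(w, Mul(4, Pow(w, 2)))) = Add(-3, Mul(4, Pow(w, 3))))
Add(Add(Function('Y')(7), Function('d')(-59, -47)), -48589) = Add(Add(Add(-3, Mul(4, Pow(7, 3))), Mul(-5, -47)), -48589) = Add(Add(Add(-3, Mul(4, 343)), 235), -48589) = Add(Add(Add(-3, 1372), 235), -48589) = Add(Add(1369, 235), -48589) = Add(1604, -48589) = -46985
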